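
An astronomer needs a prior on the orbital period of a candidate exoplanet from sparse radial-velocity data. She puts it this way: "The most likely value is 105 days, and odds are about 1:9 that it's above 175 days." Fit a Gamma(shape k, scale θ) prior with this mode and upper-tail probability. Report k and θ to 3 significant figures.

k ≈ 8.24, θ ≈ 14.5

Gamma(k,θ) with k>1 has mode (k−1)θ, so θ = 105/(k−1).
Need P(X < 175) = 0.9 with θ tied to k this way. Start at k = 2, θ = 105: P(X<175) ≈ 0.496.
Too low — raise k to concentrate. Iterating converges to k ≈ 8.24.
Then θ = 105/(8.24−1) ≈ 14.5.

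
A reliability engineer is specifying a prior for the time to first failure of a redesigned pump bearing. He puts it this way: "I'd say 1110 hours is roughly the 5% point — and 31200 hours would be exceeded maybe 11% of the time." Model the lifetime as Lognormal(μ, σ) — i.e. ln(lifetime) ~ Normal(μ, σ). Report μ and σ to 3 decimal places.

μ ≈ 8.923, σ ≈ 1.162

If T ~ Lognormal(μ,σ) then ln T ~ Normal(μ,σ), so the p-quantile of ln T is μ + z_p·σ.
ln(1110) = 7.012 and ln(31200) = 10.35; z_{0.05} = -1.645, z_{0.89} = 1.227.
σ = (10.35 − 7.012)/(1.227 − (-1.645)) = 1.162.
μ = 7.012 − (-1.645)·1.162 = 8.923.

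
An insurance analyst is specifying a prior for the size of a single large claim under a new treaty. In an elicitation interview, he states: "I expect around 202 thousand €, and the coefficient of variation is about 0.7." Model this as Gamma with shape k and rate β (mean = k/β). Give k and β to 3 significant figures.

k ≈ 2.04, β ≈ 0.0101

For Gamma(k, rate β): mean = k/β, variance = k/β², so CV = 1/√k.
CV = 0.7, hence k = 1/CV² = 2.04.
Then β = k/mean = 2.04/202 = 0.0101.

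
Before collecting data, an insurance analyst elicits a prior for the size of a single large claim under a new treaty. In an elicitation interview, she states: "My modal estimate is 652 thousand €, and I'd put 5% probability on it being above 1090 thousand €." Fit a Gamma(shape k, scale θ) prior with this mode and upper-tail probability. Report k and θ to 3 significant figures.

Gamma(k,θ) with k>1 has mode (k−1)θ, so θ = 652/(k−1).
Need P(X < 1090) = 0.95 with θ tied to k this way. Start at k = 2, θ = 652: P(X<1090) ≈ 0.498.
Too low — raise k to concentrate. Iterating converges to k ≈ 11.6.
Then θ = 652/(11.6−1) ≈ 61.6.

k ≈ 11.6, θ ≈ 61.6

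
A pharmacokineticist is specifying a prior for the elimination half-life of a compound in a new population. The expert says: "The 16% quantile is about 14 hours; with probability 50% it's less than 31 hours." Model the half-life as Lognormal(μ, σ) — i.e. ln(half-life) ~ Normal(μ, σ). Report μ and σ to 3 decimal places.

If T ~ Lognormal(μ,σ) then ln T ~ Normal(μ,σ), so the p-quantile of ln T is μ + z_p·σ.
ln(14) = 2.639 and ln(31) = 3.434; z_{0.16} = -0.9945, z_{0.5} = 0.
σ = (3.434 − 2.639)/(0 − (-0.9945)) = 0.799.
μ = 2.639 − (-0.9945)·0.799 = 3.434.

μ ≈ 3.434, σ ≈ 0.799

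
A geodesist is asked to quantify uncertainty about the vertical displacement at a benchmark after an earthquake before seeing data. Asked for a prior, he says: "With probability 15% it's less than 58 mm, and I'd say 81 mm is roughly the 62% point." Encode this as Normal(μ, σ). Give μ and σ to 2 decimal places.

μ = 75.76, σ = 17.14

The p-quantile of Normal(μ,σ) is μ + z_p·σ, with z_{0.15} = -1.036 and z_{0.62} = 0.3055.
Eliminate σ: μ = (z₂·x₁ − z₁·x₂)/(z₂ − z₁) = (0.3055·58 − (-1.036)·81)/1.342 = 75.76.
Then σ = (x₂ − x₁)/(z₂ − z₁) = (81 − 58)/1.342 = 17.14.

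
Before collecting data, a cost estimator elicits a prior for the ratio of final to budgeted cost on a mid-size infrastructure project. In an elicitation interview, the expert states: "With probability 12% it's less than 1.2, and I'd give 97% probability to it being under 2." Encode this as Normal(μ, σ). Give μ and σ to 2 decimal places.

μ = 1.51, σ = 0.26

For Normal(μ,σ), the p-quantile is μ + z_p·σ. Here z_{0.12} = -1.175, z_{0.97} = 1.881.
So 1.2 = μ − 1.175σ and 2 = μ + 1.881σ.
Subtracting: σ = (2 − 1.2)/(1.881 − (-1.175)) = 0.26.
Then μ = 1.2 − (-1.175)·0.26 = 1.51.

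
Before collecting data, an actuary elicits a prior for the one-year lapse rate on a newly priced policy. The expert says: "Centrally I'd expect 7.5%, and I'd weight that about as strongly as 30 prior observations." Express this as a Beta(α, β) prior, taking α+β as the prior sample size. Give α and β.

α = 2.25, β = 27.75

Under the effective-sample-size interpretation, Beta(α, β) has prior mean α/(α+β) and prior sample size α+β.
So α+β = 30 and α/(α+β) = 0.075, giving α = 0.075·30 = 2.25 and β = 30 − 2.25 = 27.75.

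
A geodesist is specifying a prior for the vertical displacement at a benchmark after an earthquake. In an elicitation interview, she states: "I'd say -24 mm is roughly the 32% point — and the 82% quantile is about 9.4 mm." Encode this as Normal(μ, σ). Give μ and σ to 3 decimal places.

μ = -12.705, σ = 24.149

For Normal(μ,σ), the p-quantile is μ + z_p·σ. Here z_{0.32} = -0.4677, z_{0.82} = 0.9154.
So -24 = μ − 0.4677σ and 9.4 = μ + 0.9154σ.
Subtracting: σ = (9.4 − -24)/(0.9154 − (-0.4677)) = 24.149.
Then μ = -24 − (-0.4677)·24.149 = -12.705.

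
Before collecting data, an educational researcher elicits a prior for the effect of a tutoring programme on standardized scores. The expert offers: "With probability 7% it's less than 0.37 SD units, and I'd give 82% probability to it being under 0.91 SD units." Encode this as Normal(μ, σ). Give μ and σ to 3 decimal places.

μ = 0.703, σ = 0.226

For Normal(μ,σ), the p-quantile is μ + z_p·σ. Here z_{0.07} = -1.476, z_{0.82} = 0.9154.
So 0.37 = μ − 1.476σ and 0.91 = μ + 0.9154σ.
Subtracting: σ = (0.91 − 0.37)/(0.9154 − (-1.476)) = 0.226.
Then μ = 0.37 − (-1.476)·0.226 = 0.703.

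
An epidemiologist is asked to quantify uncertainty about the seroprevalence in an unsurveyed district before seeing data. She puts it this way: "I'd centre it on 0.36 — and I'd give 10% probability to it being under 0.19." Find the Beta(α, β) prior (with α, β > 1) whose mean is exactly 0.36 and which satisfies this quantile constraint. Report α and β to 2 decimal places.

α ≈ 4.24, β ≈ 7.55

With mean 0.36 fixed, write α = 0.36s, β = 0.64s where s = α+β.
Need P(θ < 0.19) = 0.1 under Beta(0.36s, 0.64s). Normal approximation: (q−m)/√(m(1−m)/s) ≈ z_{0.1} = -1.28, so s ≈ 0.36·0.64·(-1.28)²/(0.19−0.36)² = 13.1.
At s = 13.1: P(θ<0.19) ≈ 0.087. Adjusting to match 0.1 gives s ≈ 11.79.
So α = 0.36·11.79 ≈ 4.24, β = 0.64·11.79 ≈ 7.55.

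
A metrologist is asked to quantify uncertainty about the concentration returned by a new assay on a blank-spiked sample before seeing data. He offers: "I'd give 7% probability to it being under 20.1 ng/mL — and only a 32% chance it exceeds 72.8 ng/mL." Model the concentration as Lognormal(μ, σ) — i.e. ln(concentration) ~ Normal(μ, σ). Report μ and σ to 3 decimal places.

If T ~ Lognormal(μ,σ) then ln T ~ Normal(μ,σ), so the p-quantile of ln T is μ + z_p·σ.
ln(20.1) = 3.001 and ln(72.8) = 4.288; z_{0.07} = -1.476, z_{0.68} = 0.4677.
σ = (4.288 − 3.001)/(0.4677 − (-1.476)) = 0.662.
μ = 3.001 − (-1.476)·0.662 = 3.978.

μ ≈ 3.978, σ ≈ 0.662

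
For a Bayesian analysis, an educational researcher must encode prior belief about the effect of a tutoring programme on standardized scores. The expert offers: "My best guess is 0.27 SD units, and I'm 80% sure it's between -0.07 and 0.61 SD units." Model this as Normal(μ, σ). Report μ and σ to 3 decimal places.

μ = 0.270, σ = 0.265

A symmetric 80% interval runs μ ± z·σ with z = 1.282.
Half-width = 0.34, so σ = 0.34/1.282 = 0.265.
μ is the stated best guess, 0.270.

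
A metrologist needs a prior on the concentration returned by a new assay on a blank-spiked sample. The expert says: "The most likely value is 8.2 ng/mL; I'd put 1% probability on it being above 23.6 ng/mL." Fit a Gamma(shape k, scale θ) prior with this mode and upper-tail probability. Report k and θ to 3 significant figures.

Gamma(k,θ) with k>1 has mode (k−1)θ, so θ = 8.2/(k−1).
Need P(X < 23.6) = 0.99 with θ tied to k this way. Start at k = 2, θ = 8.2: P(X<23.6) ≈ 0.782.
Too low — raise k to concentrate. Iterating converges to k ≈ 5.07.
Then θ = 8.2/(5.07−1) ≈ 2.02.

k ≈ 5.07, θ ≈ 2.02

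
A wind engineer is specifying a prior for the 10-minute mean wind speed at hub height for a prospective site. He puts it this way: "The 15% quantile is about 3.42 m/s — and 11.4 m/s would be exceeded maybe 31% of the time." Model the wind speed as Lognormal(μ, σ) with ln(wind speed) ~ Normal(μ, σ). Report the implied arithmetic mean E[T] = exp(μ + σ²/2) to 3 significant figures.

If T ~ Lognormal(μ,σ) then ln T ~ Normal(μ,σ), so the p-quantile of ln T is μ + z_p·σ.
ln(3.42) = 1.23 and ln(11.4) = 2.434; z_{0.15} = -1.036, z_{0.69} = 0.4959.
σ = (2.434 − 1.23)/(0.4959 − (-1.036)) = 0.786.
μ = 1.23 − (-1.036)·0.786 = 2.044.
E[T] = exp(μ + σ²/2) = exp(2.044 + 0.3087) = 10.5 m/s.

E[T] ≈ 10.5 m/s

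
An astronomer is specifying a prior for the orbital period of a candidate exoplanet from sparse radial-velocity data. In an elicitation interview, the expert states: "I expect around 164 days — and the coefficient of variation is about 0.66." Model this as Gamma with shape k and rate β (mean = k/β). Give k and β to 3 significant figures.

For Gamma(k, rate β): mean = k/β, variance = k/β², so CV = 1/√k.
CV = 0.66, hence k = 1/CV² = 2.3.
Then β = k/mean = 2.3/164 = 0.014.

k ≈ 2.3, β ≈ 0.014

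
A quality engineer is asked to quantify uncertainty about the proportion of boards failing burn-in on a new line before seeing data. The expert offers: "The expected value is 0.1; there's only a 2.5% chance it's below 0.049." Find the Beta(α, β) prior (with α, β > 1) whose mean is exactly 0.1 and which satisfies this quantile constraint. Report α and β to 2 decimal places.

α ≈ 9.76, β ≈ 87.82

With mean 0.1 fixed, write α = 0.1s, β = 0.9s where s = α+β.
Need P(θ < 0.049) = 0.025 under Beta(0.1s, 0.9s). Normal approximation: (q−m)/√(m(1−m)/s) ≈ z_{0.025} = -1.96, so s ≈ 0.1·0.9·(-1.96)²/(0.049−0.1)² = 132.9.
At s = 132.9: P(θ<0.049) ≈ 0.010. Adjusting to match 0.025 gives s ≈ 97.58.
So α = 0.1·97.58 ≈ 9.76, β = 0.9·97.58 ≈ 87.82.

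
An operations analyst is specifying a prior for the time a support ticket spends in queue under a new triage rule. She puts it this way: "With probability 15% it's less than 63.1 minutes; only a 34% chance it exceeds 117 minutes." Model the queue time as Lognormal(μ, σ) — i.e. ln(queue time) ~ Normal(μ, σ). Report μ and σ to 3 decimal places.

μ ≈ 4.586, σ ≈ 0.426

If T ~ Lognormal(μ,σ) then ln T ~ Normal(μ,σ), so the p-quantile of ln T is μ + z_p·σ.
ln(63.1) = 4.145 and ln(117) = 4.762; z_{0.15} = -1.036, z_{0.66} = 0.4125.
σ = (4.762 − 4.145)/(0.4125 − (-1.036)) = 0.426.
μ = 4.145 − (-1.036)·0.426 = 4.586.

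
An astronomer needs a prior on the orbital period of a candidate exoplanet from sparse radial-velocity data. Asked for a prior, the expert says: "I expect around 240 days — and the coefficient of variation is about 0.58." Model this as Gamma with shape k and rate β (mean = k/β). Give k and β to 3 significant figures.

For Gamma(k, rate β): mean = k/β, variance = k/β², so CV = 1/√k.
CV = 0.58, hence k = 1/CV² = 2.97.
Then β = k/mean = 2.97/240 = 0.0124.

k ≈ 2.97, β ≈ 0.0124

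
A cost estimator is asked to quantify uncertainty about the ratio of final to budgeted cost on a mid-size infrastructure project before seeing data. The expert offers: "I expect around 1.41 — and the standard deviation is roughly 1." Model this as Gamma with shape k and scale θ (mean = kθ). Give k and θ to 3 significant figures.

For Gamma(k, scale θ): mean = kθ, variance = kθ², so CV = 1/√k.
CV = SD/mean = 1/1.41 = 0.7092, hence k = 1/CV² = 1.99.
Then θ = mean/k = 1.41/1.99 = 0.709.

k ≈ 1.99, θ ≈ 0.709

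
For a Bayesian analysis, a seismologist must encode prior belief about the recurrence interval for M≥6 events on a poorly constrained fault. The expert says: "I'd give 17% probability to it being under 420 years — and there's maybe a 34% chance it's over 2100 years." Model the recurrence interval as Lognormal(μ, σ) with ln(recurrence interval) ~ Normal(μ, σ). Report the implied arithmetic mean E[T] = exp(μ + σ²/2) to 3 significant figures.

If T ~ Lognormal(μ,σ) then ln T ~ Normal(μ,σ), so the p-quantile of ln T is μ + z_p·σ.
ln(420) = 6.04 and ln(2100) = 7.65; z_{0.17} = -0.9542, z_{0.66} = 0.4125.
σ = (7.65 − 6.04)/(0.4125 − (-0.9542)) = 1.178.
μ = 6.04 − (-0.9542)·1.178 = 7.164.
E[T] = exp(μ + σ²/2) = exp(7.164 + 0.6935) = 2580 years.

E[T] ≈ 2580 years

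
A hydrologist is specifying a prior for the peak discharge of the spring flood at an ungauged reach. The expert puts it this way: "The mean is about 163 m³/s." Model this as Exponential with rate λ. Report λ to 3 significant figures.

λ ≈ 0.00613

Exponential mean = 1/λ, so λ = 1/163.0 = 0.00613.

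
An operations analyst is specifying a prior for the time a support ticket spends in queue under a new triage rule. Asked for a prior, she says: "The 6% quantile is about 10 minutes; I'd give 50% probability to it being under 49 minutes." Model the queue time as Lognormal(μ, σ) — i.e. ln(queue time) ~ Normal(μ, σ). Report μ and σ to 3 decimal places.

If T ~ Lognormal(μ,σ) then ln T ~ Normal(μ,σ), so the p-quantile of ln T is μ + z_p·σ.
ln(10) = 2.303 and ln(49) = 3.892; z_{0.06} = -1.555, z_{0.5} = 0.
σ = (3.892 − 2.303)/(0 − (-1.555)) = 1.022.
μ = 2.303 − (-1.555)·1.022 = 3.892.

μ ≈ 3.892, σ ≈ 1.022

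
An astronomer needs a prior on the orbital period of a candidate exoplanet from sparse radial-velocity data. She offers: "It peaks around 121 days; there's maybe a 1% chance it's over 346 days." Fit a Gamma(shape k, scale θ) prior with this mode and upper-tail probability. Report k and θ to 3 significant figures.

Gamma(k,θ) with k>1 has mode (k−1)θ, so θ = 121/(k−1).
Need P(X < 346) = 0.99 with θ tied to k this way. Start at k = 2, θ = 121: P(X<346) ≈ 0.779.
Too low — raise k to concentrate. Iterating converges to k ≈ 5.12.
Then θ = 121/(5.12−1) ≈ 29.3.

k ≈ 5.12, θ ≈ 29.3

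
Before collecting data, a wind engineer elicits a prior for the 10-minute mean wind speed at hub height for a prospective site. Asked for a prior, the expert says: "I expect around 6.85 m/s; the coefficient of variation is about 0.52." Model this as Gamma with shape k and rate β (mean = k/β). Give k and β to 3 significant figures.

k ≈ 3.7, β ≈ 0.54

For Gamma(k, rate β): mean = k/β, variance = k/β², so CV = 1/√k.
CV = 0.52, hence k = 1/CV² = 3.7.
Then β = k/mean = 3.7/6.85 = 0.54.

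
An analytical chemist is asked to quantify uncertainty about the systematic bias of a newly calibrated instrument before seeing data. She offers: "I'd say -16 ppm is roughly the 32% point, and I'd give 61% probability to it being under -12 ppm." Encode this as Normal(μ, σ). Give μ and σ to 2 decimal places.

The p-quantile of Normal(μ,σ) is μ + z_p·σ, with z_{0.32} = -0.4677 and z_{0.61} = 0.2793.
Eliminate σ: μ = (z₂·x₁ − z₁·x₂)/(z₂ − z₁) = (0.2793·-16 − (-0.4677)·-12)/0.747 = -13.50.
Then σ = (x₂ − x₁)/(z₂ − z₁) = (-12 − -16)/0.747 = 5.35.

μ = -13.50, σ = 5.35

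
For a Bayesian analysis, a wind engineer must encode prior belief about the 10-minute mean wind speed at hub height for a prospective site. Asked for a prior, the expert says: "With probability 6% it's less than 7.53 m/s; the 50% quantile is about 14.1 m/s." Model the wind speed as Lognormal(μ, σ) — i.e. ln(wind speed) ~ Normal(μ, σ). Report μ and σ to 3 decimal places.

If T ~ Lognormal(μ,σ) then ln T ~ Normal(μ,σ), so the p-quantile of ln T is μ + z_p·σ.
ln(7.53) = 2.019 and ln(14.1) = 2.646; z_{0.06} = -1.555, z_{0.5} = 0.
σ = (2.646 − 2.019)/(0 − (-1.555)) = 0.403.
μ = 2.019 − (-1.555)·0.403 = 2.646.

μ ≈ 2.646, σ ≈ 0.403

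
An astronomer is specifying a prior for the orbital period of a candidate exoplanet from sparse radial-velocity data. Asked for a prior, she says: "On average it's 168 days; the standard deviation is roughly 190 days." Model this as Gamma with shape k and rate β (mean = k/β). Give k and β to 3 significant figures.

k ≈ 0.782, β ≈ 0.00465

For Gamma(k, rate β): mean = k/β, variance = k/β², so CV = 1/√k.
CV = SD/mean = 190/168 = 1.131, hence k = 1/CV² = 0.782.
Then β = k/mean = 0.782/168 = 0.00465.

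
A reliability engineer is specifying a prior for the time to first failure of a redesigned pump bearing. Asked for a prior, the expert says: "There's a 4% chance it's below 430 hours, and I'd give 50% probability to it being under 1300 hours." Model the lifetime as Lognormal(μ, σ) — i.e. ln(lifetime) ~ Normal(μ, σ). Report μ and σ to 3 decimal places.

μ ≈ 7.170, σ ≈ 0.632

If T ~ Lognormal(μ,σ) then ln T ~ Normal(μ,σ), so the p-quantile of ln T is μ + z_p·σ.
ln(430) = 6.064 and ln(1300) = 7.17; z_{0.04} = -1.751, z_{0.5} = 0.
σ = (7.17 − 6.064)/(0 − (-1.751)) = 0.632.
μ = 6.064 − (-1.751)·0.632 = 7.170.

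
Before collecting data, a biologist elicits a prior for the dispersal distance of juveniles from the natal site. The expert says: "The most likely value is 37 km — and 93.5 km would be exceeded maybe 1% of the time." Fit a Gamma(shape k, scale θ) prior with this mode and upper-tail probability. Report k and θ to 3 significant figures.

Gamma(k,θ) with k>1 has mode (k−1)θ, so θ = 37/(k−1).
Need P(X < 93.5) = 0.99 with θ tied to k this way. Start at k = 2, θ = 37: P(X<93.5) ≈ 0.718.
Too low — raise k to concentrate. Iterating converges to k ≈ 6.45.
Then θ = 37/(6.45−1) ≈ 6.79.

k ≈ 6.45, θ ≈ 6.79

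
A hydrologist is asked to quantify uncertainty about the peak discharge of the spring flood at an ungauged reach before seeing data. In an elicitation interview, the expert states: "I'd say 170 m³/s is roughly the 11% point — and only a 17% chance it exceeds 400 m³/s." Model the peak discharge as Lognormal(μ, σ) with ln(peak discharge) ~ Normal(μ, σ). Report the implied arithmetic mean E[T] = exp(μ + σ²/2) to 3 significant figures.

If T ~ Lognormal(μ,σ) then ln T ~ Normal(μ,σ), so the p-quantile of ln T is μ + z_p·σ.
ln(170) = 5.136 and ln(400) = 5.991; z_{0.11} = -1.227, z_{0.83} = 0.9542.
σ = (5.991 − 5.136)/(0.9542 − (-1.227)) = 0.392.
μ = 5.136 − (-1.227)·0.392 = 5.617.
E[T] = exp(μ + σ²/2) = exp(5.617 + 0.0770) = 297 m³/s.

E[T] ≈ 297 m³/s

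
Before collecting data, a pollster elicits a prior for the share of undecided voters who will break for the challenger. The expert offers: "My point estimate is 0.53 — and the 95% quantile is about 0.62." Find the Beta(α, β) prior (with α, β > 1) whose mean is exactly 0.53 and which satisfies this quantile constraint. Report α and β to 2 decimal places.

α ≈ 43.23, β ≈ 38.34

With mean 0.53 fixed, write α = 0.53s, β = 0.47s where s = α+β.
Need P(θ < 0.62) = 0.95 under Beta(0.53s, 0.47s). Normal approximation: (q−m)/√(m(1−m)/s) ≈ z_{0.95} = 1.64, so s ≈ 0.53·0.47·(1.64)²/(0.62−0.53)² = 83.2.
At s = 83.2: P(θ<0.62) ≈ 0.952. Adjusting to match 0.95 gives s ≈ 81.56.
So α = 0.53·81.56 ≈ 43.23, β = 0.47·81.56 ≈ 38.34.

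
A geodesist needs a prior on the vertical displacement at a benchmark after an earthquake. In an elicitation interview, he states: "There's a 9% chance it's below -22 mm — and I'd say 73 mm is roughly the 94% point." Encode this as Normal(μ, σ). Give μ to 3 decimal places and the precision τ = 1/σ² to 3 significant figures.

μ = 21.989, τ = 0.000929

For Normal(μ,σ), the p-quantile is μ + z_p·σ. Here z_{0.09} = -1.341, z_{0.94} = 1.555.
So -22 = μ − 1.341σ and 73 = μ + 1.555σ.
Subtracting: σ = (73 − -22)/(1.555 − (-1.341)) = 32.809.
Then μ = -22 − (-1.341)·32.809 = 21.989.
Precision τ = 1/σ² = 1/32.81² = 0.000929.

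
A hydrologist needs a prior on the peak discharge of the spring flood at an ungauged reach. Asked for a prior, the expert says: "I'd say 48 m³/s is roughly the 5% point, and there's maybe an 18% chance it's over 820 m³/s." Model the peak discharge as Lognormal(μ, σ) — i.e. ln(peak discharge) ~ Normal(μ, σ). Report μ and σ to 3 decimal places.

μ ≈ 5.695, σ ≈ 1.109

If T ~ Lognormal(μ,σ) then ln T ~ Normal(μ,σ), so the p-quantile of ln T is μ + z_p·σ.
ln(48) = 3.871 and ln(820) = 6.709; z_{0.05} = -1.645, z_{0.82} = 0.9154.
σ = (6.709 − 3.871)/(0.9154 − (-1.645)) = 1.109.
μ = 3.871 − (-1.645)·1.109 = 5.695.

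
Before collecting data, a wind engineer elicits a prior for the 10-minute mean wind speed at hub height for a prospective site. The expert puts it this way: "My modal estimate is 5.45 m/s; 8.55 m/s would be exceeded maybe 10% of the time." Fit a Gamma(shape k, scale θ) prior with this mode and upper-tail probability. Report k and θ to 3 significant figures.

Gamma(k,θ) with k>1 has mode (k−1)θ, so θ = 5.45/(k−1).
Need P(X < 8.55) = 0.9 with θ tied to k this way. Start at k = 2, θ = 5.45: P(X<8.55) ≈ 0.465.
Too low — raise k to concentrate. Iterating converges to k ≈ 10.2.
Then θ = 5.45/(10.2−1) ≈ 0.59.

k ≈ 10.2, θ ≈ 0.59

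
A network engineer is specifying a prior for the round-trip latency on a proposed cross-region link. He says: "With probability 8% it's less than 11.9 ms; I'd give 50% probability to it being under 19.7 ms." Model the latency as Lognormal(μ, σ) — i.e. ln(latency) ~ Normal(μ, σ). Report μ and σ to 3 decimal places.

If T ~ Lognormal(μ,σ) then ln T ~ Normal(μ,σ), so the p-quantile of ln T is μ + z_p·σ.
ln(11.9) = 2.477 and ln(19.7) = 2.981; z_{0.08} = -1.405, z_{0.5} = 0.
σ = (2.981 − 2.477)/(0 − (-1.405)) = 0.359.
μ = 2.477 − (-1.405)·0.359 = 2.981.

μ ≈ 2.981, σ ≈ 0.359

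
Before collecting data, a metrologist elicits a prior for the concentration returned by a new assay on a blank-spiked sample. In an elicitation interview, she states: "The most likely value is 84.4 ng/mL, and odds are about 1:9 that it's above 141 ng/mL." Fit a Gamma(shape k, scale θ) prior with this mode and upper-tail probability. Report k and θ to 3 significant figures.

Gamma(k,θ) with k>1 has mode (k−1)θ, so θ = 84.4/(k−1).
Need P(X < 141) = 0.9 with θ tied to k this way. Start at k = 2, θ = 84.4: P(X<141) ≈ 0.498.
Too low — raise k to concentrate. Iterating converges to k ≈ 8.17.
Then θ = 84.4/(8.17−1) ≈ 11.8.

k ≈ 8.17, θ ≈ 11.8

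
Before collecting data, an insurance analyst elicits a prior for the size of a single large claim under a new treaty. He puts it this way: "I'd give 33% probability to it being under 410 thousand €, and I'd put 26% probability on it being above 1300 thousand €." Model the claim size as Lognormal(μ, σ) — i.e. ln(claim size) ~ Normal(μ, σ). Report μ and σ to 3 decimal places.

μ ≈ 6.485, σ ≈ 1.065

If T ~ Lognormal(μ,σ) then ln T ~ Normal(μ,σ), so the p-quantile of ln T is μ + z_p·σ.
ln(410) = 6.016 and ln(1300) = 7.17; z_{0.33} = -0.4399, z_{0.74} = 0.6433.
σ = (7.17 − 6.016)/(0.6433 − (-0.4399)) = 1.065.
μ = 6.016 − (-0.4399)·1.065 = 6.485.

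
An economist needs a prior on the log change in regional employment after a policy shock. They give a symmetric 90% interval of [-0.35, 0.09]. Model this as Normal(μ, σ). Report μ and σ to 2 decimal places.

μ = -0.13, σ = 0.13

A symmetric 90% interval runs μ ± z·σ with z = 1.645.
Half-width = 0.22, so σ = 0.22/1.645 = 0.13.
μ is the interval midpoint, -0.13.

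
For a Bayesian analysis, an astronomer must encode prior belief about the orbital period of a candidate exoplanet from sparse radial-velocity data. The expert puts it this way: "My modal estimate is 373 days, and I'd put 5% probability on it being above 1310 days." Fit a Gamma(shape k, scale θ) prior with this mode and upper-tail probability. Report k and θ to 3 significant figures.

k ≈ 2.64, θ ≈ 228

Gamma(k,θ) with k>1 has mode (k−1)θ, so θ = 373/(k−1).
Need P(X < 1310) = 0.95 with θ tied to k this way. Start at k = 2, θ = 373: P(X<1310) ≈ 0.865.
Too low — raise k to concentrate. Iterating converges to k ≈ 2.64.
Then θ = 373/(2.64−1) ≈ 228.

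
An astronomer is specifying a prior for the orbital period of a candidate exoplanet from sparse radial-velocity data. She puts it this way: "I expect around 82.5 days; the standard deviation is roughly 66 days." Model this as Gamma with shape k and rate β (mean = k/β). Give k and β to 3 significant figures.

For Gamma(k, rate β): mean = k/β, variance = k/β², so CV = 1/√k.
CV = SD/mean = 66/82.5 = 0.8, hence k = 1/CV² = 1.56.
Then β = k/mean = 1.56/82.5 = 0.0189.

k ≈ 1.56, β ≈ 0.0189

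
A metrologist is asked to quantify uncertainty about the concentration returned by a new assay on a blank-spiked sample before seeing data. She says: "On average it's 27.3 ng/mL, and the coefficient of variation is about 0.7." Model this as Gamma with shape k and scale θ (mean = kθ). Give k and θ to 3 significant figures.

For Gamma(k, scale θ): mean = kθ, variance = kθ², so CV = 1/√k.
CV = 0.7, hence k = 1/CV² = 2.04.
Then θ = mean/k = 27.3/2.04 = 13.4.

k ≈ 2.04, θ ≈ 13.4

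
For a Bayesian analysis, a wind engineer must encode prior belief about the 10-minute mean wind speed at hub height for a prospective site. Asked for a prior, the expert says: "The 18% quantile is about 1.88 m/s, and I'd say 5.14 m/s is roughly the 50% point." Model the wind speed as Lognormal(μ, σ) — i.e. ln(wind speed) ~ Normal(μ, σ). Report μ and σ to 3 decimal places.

If T ~ Lognormal(μ,σ) then ln T ~ Normal(μ,σ), so the p-quantile of ln T is μ + z_p·σ.
ln(1.88) = 0.6313 and ln(5.14) = 1.637; z_{0.18} = -0.9154, z_{0.5} = 0.
σ = (1.637 − 0.6313)/(0 − (-0.9154)) = 1.099.
μ = 0.6313 − (-0.9154)·1.099 = 1.637.

μ ≈ 1.637, σ ≈ 1.099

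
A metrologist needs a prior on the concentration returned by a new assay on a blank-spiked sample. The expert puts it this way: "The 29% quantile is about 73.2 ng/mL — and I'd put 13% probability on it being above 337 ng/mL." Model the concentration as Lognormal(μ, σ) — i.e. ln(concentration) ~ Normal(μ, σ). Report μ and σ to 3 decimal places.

μ ≈ 4.796, σ ≈ 0.909

If T ~ Lognormal(μ,σ) then ln T ~ Normal(μ,σ), so the p-quantile of ln T is μ + z_p·σ.
ln(73.2) = 4.293 and ln(337) = 5.82; z_{0.29} = -0.5534, z_{0.87} = 1.126.
σ = (5.82 − 4.293)/(1.126 − (-0.5534)) = 0.909.
μ = 4.293 − (-0.5534)·0.909 = 4.796.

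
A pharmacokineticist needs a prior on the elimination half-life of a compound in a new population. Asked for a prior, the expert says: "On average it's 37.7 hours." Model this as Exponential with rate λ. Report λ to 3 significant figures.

λ ≈ 0.0265

Exponential mean = 1/λ, so λ = 1/37.7 = 0.0265.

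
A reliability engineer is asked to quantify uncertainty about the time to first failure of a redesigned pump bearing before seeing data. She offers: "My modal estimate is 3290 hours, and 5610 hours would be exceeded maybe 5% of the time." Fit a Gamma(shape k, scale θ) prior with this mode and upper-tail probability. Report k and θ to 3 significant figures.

Gamma(k,θ) with k>1 has mode (k−1)θ, so θ = 3290/(k−1).
Need P(X < 5610) = 0.95 with θ tied to k this way. Start at k = 2, θ = 3290: P(X<5610) ≈ 0.508.
Too low — raise k to concentrate. Iterating converges to k ≈ 10.8.
Then θ = 3290/(10.8−1) ≈ 336.

k ≈ 10.8, θ ≈ 336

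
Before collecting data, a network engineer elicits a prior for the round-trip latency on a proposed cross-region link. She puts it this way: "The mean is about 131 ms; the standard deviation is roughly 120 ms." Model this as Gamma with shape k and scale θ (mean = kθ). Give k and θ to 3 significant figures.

For Gamma(k, scale θ): mean = kθ, variance = kθ², so CV = 1/√k.
CV = SD/mean = 120/131 = 0.916, hence k = 1/CV² = 1.19.
Then θ = mean/k = 131/1.19 = 110.

k ≈ 1.19, θ ≈ 110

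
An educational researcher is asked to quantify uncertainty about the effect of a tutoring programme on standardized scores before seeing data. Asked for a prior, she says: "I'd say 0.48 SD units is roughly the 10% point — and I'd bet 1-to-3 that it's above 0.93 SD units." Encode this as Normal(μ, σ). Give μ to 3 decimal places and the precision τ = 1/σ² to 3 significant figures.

μ = 0.775, τ = 18.9

The p-quantile of Normal(μ,σ) is μ + z_p·σ, with z_{0.1} = -1.282 and z_{0.75} = 0.6745.
Eliminate σ: μ = (z₂·x₁ − z₁·x₂)/(z₂ − z₁) = (0.6745·0.48 − (-1.282)·0.93)/1.956 = 0.775.
Then σ = (x₂ − x₁)/(z₂ − z₁) = (0.93 − 0.48)/1.956 = 0.230.
Precision τ = 1/σ² = 1/0.2301² = 18.9.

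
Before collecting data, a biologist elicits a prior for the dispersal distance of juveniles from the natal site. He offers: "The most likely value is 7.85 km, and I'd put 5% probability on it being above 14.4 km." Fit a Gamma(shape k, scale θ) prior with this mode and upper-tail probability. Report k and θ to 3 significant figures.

k ≈ 8.56, θ ≈ 1.04

Gamma(k,θ) with k>1 has mode (k−1)θ, so θ = 7.85/(k−1).
Need P(X < 14.4) = 0.95 with θ tied to k this way. Start at k = 2, θ = 7.85: P(X<14.4) ≈ 0.547.
Too low — raise k to concentrate. Iterating converges to k ≈ 8.56.
Then θ = 7.85/(8.56−1) ≈ 1.04.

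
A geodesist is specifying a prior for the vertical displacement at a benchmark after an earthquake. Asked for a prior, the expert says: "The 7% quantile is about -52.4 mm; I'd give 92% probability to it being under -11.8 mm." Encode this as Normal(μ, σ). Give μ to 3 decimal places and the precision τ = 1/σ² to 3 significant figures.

μ = -31.602, τ = 0.00503

For Normal(μ,σ), the p-quantile is μ + z_p·σ. Here z_{0.07} = -1.476, z_{0.92} = 1.405.
So -52.4 = μ − 1.476σ and -11.8 = μ + 1.405σ.
Subtracting: σ = (-11.8 − -52.4)/(1.405 − (-1.476)) = 14.093.
Then μ = -52.4 − (-1.476)·14.093 = -31.602.
Precision τ = 1/σ² = 1/14.09² = 0.00503.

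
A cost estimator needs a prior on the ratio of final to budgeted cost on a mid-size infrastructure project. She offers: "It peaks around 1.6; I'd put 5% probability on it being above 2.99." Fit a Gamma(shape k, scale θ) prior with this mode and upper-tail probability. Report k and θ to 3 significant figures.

Gamma(k,θ) with k>1 has mode (k−1)θ, so θ = 1.6/(k−1).
Need P(X < 2.99) = 0.95 with θ tied to k this way. Start at k = 2, θ = 1.6: P(X<2.99) ≈ 0.557.
Too low — raise k to concentrate. Iterating converges to k ≈ 8.12.
Then θ = 1.6/(8.12−1) ≈ 0.225.

k ≈ 8.12, θ ≈ 0.225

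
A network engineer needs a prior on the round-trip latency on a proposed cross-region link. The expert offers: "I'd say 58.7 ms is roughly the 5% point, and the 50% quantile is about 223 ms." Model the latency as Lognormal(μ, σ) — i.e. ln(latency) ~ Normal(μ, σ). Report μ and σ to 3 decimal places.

μ ≈ 5.407, σ ≈ 0.811

If T ~ Lognormal(μ,σ) then ln T ~ Normal(μ,σ), so the p-quantile of ln T is μ + z_p·σ.
ln(58.7) = 4.072 and ln(223) = 5.407; z_{0.05} = -1.645, z_{0.5} = 0.
σ = (5.407 − 4.072)/(0 − (-1.645)) = 0.811.
μ = 4.072 − (-1.645)·0.811 = 5.407.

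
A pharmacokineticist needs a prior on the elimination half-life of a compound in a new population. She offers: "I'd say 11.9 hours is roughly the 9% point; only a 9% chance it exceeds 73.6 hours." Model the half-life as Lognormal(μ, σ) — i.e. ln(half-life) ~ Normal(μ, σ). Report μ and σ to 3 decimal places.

If T ~ Lognormal(μ,σ) then ln T ~ Normal(μ,σ), so the p-quantile of ln T is μ + z_p·σ.
ln(11.9) = 2.477 and ln(73.6) = 4.299; z_{0.09} = -1.341, z_{0.91} = 1.341.
σ = (4.299 − 2.477)/(1.341 − (-1.341)) = 0.680.
μ = 2.477 − (-1.341)·0.680 = 3.388.

μ ≈ 3.388, σ ≈ 0.680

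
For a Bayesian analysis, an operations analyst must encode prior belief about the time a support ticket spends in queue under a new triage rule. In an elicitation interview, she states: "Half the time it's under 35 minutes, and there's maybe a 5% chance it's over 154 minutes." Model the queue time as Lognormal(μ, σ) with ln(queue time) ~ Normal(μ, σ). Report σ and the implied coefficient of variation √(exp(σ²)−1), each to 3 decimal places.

If T ~ Lognormal(μ,σ) then ln T ~ Normal(μ,σ), so the p-quantile of ln T is μ + z_p·σ.
ln(35) = 3.555 and ln(154) = 5.037; z_{0.5} = 0, z_{0.95} = 1.645.
σ = (5.037 − 3.555)/(1.645 − (0)) = 0.901.
μ = 3.555 − (0)·0.901 = 3.555.
CV = √(exp(σ²)−1) = √(exp(0.8114)−1) = 1.118.

σ ≈ 0.901, CV ≈ 1.118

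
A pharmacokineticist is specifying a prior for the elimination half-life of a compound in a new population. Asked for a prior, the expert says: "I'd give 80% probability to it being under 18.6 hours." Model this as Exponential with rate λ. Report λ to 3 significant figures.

λ ≈ 0.0865

P(T < 18.6) = 1 − e^(−λ·18.6) = 0.8, so λ = −ln(1−0.8)/18.6 = −ln(0.2)/18.6 = 0.0865.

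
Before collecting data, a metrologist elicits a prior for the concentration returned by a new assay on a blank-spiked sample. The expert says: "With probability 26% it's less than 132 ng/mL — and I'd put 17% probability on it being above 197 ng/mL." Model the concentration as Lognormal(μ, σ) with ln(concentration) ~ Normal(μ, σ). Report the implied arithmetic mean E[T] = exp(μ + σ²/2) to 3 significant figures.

If T ~ Lognormal(μ,σ) then ln T ~ Normal(μ,σ), so the p-quantile of ln T is μ + z_p·σ.
ln(132) = 4.883 and ln(197) = 5.283; z_{0.26} = -0.6433, z_{0.83} = 0.9542.
σ = (5.283 − 4.883)/(0.9542 − (-0.6433)) = 0.251.
μ = 4.883 − (-0.6433)·0.251 = 5.044.
E[T] = exp(μ + σ²/2) = exp(5.044 + 0.0314) = 160 ng/mL.

E[T] ≈ 160 ng/mL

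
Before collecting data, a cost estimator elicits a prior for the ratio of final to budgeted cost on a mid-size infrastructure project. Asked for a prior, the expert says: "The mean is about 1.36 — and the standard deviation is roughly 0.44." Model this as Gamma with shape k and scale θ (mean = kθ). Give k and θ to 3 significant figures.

k ≈ 9.55, θ ≈ 0.142

For Gamma(k, scale θ): mean = kθ, variance = kθ², so CV = 1/√k.
CV = SD/mean = 0.44/1.36 = 0.3235, hence k = 1/CV² = 9.55.
Then θ = mean/k = 1.36/9.55 = 0.142.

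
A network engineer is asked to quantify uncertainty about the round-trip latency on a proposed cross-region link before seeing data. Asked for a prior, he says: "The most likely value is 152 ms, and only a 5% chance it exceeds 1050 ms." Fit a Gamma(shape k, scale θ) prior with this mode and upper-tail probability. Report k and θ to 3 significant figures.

Gamma(k,θ) with k>1 has mode (k−1)θ, so θ = 152/(k−1).
Need P(X < 1050) = 0.95 with θ tied to k this way. Start at k = 2, θ = 152: P(X<1050) ≈ 0.992.
Too high — lower k to spread out. Iterating converges to k ≈ 1.59.
Then θ = 152/(1.59−1) ≈ 259.

k ≈ 1.59, θ ≈ 259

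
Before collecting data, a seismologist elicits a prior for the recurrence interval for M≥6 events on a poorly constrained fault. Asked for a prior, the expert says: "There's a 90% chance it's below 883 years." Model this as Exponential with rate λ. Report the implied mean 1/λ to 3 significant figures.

P(T < 883.0) = 1 − e^(−λ·883.0) = 0.9, so λ = −ln(1−0.9)/883.0 = −ln(0.1)/883.0 = 0.00261.
Mean = 1/λ = 383 years.

mean ≈ 383 years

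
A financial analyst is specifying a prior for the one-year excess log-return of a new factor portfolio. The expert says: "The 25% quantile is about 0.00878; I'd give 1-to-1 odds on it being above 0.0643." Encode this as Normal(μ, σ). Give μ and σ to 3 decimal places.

The p-quantile of Normal(μ,σ) is μ + z_p·σ, with z_{0.25} = -0.6745 and z_{0.5} = 0.
Eliminate σ: μ = (z₂·x₁ − z₁·x₂)/(z₂ − z₁) = (0·0.00878 − (-0.6745)·0.0643)/0.6745 = 0.064.
Then σ = (x₂ − x₁)/(z₂ − z₁) = (0.0643 − 0.00878)/0.6745 = 0.082.

μ = 0.064, σ = 0.082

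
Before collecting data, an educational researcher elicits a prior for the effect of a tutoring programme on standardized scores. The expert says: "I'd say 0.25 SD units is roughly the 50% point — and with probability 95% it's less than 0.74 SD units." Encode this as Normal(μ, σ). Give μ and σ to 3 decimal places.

μ = 0.250, σ = 0.298

For Normal(μ,σ), the p-quantile is μ + z_p·σ. Here z_{0.5} = 0, z_{0.95} = 1.645.
So 0.25 = μ + 0σ and 0.74 = μ + 1.645σ.
Subtracting: σ = (0.74 − 0.25)/(1.645 − (0)) = 0.298.
Then μ = 0.25 − (0)·0.298 = 0.250.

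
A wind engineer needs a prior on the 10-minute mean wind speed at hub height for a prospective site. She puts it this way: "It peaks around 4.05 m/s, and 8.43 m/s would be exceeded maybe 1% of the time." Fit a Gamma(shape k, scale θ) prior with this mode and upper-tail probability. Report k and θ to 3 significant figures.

k ≈ 10.1, θ ≈ 0.447

Gamma(k,θ) with k>1 has mode (k−1)θ, so θ = 4.05/(k−1).
Need P(X < 8.43) = 0.99 with θ tied to k this way. Start at k = 2, θ = 4.05: P(X<8.43) ≈ 0.616.
Too low — raise k to concentrate. Iterating converges to k ≈ 10.1.
Then θ = 4.05/(10.1−1) ≈ 0.447.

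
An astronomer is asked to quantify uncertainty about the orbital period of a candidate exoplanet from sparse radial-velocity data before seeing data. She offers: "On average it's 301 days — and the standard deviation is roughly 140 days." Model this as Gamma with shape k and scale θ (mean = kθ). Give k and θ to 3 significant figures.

k ≈ 4.62, θ ≈ 65.1

For Gamma(k, scale θ): mean = kθ, variance = kθ², so CV = 1/√k.
CV = SD/mean = 140/301 = 0.4651, hence k = 1/CV² = 4.62.
Then θ = mean/k = 301/4.62 = 65.1.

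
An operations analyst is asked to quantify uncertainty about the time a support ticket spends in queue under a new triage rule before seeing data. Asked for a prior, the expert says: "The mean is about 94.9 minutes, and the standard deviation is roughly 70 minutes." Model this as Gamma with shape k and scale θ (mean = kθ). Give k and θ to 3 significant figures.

k ≈ 1.84, θ ≈ 51.6

For Gamma(k, scale θ): mean = kθ, variance = kθ², so CV = 1/√k.
CV = SD/mean = 70/94.9 = 0.7376, hence k = 1/CV² = 1.84.
Then θ = mean/k = 94.9/1.84 = 51.6.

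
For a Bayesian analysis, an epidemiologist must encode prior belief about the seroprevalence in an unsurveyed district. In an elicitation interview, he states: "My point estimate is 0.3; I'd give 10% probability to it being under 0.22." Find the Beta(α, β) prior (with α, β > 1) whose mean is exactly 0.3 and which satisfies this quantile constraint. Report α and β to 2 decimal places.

α ≈ 15.32, β ≈ 35.76

With mean 0.3 fixed, write α = 0.3s, β = 0.7s where s = α+β.
Need P(θ < 0.22) = 0.1 under Beta(0.3s, 0.7s). Normal approximation: (q−m)/√(m(1−m)/s) ≈ z_{0.1} = -1.28, so s ≈ 0.3·0.7·(-1.28)²/(0.22−0.3)² = 53.9.
At s = 53.9: P(θ<0.22) ≈ 0.094. Adjusting to match 0.1 gives s ≈ 51.08.
So α = 0.3·51.08 ≈ 15.32, β = 0.7·51.08 ≈ 35.76.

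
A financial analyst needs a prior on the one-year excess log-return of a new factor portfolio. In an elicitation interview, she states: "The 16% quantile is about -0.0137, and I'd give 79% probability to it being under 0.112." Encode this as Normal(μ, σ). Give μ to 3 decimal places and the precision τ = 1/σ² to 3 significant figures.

μ = 0.056, τ = 205

The p-quantile of Normal(μ,σ) is μ + z_p·σ, with z_{0.16} = -0.9945 and z_{0.79} = 0.8064.
Eliminate σ: μ = (z₂·x₁ − z₁·x₂)/(z₂ − z₁) = (0.8064·-0.0137 − (-0.9945)·0.112)/1.801 = 0.056.
Then σ = (x₂ − x₁)/(z₂ − z₁) = (0.112 − -0.0137)/1.801 = 0.070.
Precision τ = 1/σ² = 1/0.0698² = 205.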